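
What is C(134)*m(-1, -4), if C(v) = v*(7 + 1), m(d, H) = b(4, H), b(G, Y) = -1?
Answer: -1072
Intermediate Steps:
m(d, H) = -1
C(v) = 8*v (C(v) = v*8 = 8*v)
C(134)*m(-1, -4) = (8*134)*(-1) = 1072*(-1) = -1072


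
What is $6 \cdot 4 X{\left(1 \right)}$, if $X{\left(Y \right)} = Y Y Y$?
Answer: $24$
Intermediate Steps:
$X{\left(Y \right)} = Y^{3}$ ($X{\left(Y \right)} = Y^{2} Y = Y^{3}$)
$6 \cdot 4 X{\left(1 \right)} = 6 \cdot 4 \cdot 1^{3} = 24 \cdot 1 = 24$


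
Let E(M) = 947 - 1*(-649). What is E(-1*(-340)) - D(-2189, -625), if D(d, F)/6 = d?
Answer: 14730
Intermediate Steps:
D(d, F) = 6*d
E(M) = 1596 (E(M) = 947 + 649 = 1596)
E(-1*(-340)) - D(-2189, -625) = 1596 - 6*(-2189) = 1596 - 1*(-13134) = 1596 + 13134 = 14730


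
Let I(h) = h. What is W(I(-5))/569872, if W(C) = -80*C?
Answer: 25/35617 ≈ 0.00070191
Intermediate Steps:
W(I(-5))/569872 = -80*(-5)/569872 = 400*(1/569872) = 25/35617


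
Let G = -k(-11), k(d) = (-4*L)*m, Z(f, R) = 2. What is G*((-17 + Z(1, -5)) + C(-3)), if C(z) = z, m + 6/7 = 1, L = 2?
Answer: -144/7 ≈ -20.571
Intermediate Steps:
m = ⅐ (m = -6/7 + 1 = ⅐ ≈ 0.14286)
k(d) = -8/7 (k(d) = -4*2*(⅐) = -8*⅐ = -8/7)
G = 8/7 (G = -1*(-8/7) = 8/7 ≈ 1.1429)
G*((-17 + Z(1, -5)) + C(-3)) = 8*((-17 + 2) - 3)/7 = 8*(-15 - 3)/7 = (8/7)*(-18) = -144/7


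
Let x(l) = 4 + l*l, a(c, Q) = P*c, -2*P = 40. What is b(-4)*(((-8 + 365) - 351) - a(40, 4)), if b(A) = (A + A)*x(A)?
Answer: -128960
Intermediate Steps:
P = -20 (P = -½*40 = -20)
a(c, Q) = -20*c
x(l) = 4 + l²
b(A) = 2*A*(4 + A²) (b(A) = (A + A)*(4 + A²) = (2*A)*(4 + A²) = 2*A*(4 + A²))
b(-4)*(((-8 + 365) - 351) - a(40, 4)) = (2*(-4)*(4 + (-4)²))*(((-8 + 365) - 351) - (-20)*40) = (2*(-4)*(4 + 16))*((357 - 351) - 1*(-800)) = (2*(-4)*20)*(6 + 800) = -160*806 = -128960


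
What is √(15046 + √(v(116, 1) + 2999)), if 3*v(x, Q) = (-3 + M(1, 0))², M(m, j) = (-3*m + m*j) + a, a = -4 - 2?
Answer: √(15046 + √3047) ≈ 122.89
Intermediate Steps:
a = -6
M(m, j) = -6 - 3*m + j*m (M(m, j) = (-3*m + m*j) - 6 = (-3*m + j*m) - 6 = -6 - 3*m + j*m)
v(x, Q) = 48 (v(x, Q) = (-3 + (-6 - 3*1 + 0*1))²/3 = (-3 + (-6 - 3 + 0))²/3 = (-3 - 9)²/3 = (⅓)*(-12)² = (⅓)*144 = 48)
√(15046 + √(v(116, 1) + 2999)) = √(15046 + √(48 + 2999)) = √(15046 + √3047)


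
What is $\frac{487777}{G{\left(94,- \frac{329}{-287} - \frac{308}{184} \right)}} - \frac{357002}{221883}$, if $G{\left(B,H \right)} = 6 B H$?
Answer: $- \frac{11351168678777}{6917572330} \approx -1640.9$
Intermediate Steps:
$G{\left(B,H \right)} = 6 B H$
$\frac{487777}{G{\left(94,- \frac{329}{-287} - \frac{308}{184} \right)}} - \frac{357002}{221883} = \frac{487777}{6 \cdot 94 \left(- \frac{329}{-287} - \frac{308}{184}\right)} - \frac{357002}{221883} = \frac{487777}{6 \cdot 94 \left(\left(-329\right) \left(- \frac{1}{287}\right) - \frac{77}{46}\right)} - \frac{357002}{221883} = \frac{487777}{6 \cdot 94 \left(\frac{47}{41} - \frac{77}{46}\right)} - \frac{357002}{221883} = \frac{487777}{6 \cdot 94 \left(- \frac{995}{1886}\right)} - \frac{357002}{221883} = \frac{487777}{- \frac{280590}{943}} - \frac{357002}{221883} = 487777 \left(- \frac{943}{280590}\right) - \frac{357002}{221883} = - \frac{459973711}{280590} - \frac{357002}{221883} = - \frac{11351168678777}{6917572330}$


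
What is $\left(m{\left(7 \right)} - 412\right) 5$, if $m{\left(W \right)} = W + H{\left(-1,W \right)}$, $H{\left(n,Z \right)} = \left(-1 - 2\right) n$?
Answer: $-2010$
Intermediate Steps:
$H{\left(n,Z \right)} = - 3 n$
$m{\left(W \right)} = 3 + W$ ($m{\left(W \right)} = W - -3 = W + 3 = 3 + W$)
$\left(m{\left(7 \right)} - 412\right) 5 = \left(\left(3 + 7\right) - 412\right) 5 = \left(10 - 412\right) 5 = \left(-402\right) 5 = -2010$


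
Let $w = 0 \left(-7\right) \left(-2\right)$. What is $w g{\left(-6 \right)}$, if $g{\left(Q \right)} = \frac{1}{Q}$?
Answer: $0$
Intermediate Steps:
$w = 0$ ($w = 0 \left(-2\right) = 0$)
$w g{\left(-6 \right)} = \frac{0}{-6} = 0 \left(- \frac{1}{6}\right) = 0$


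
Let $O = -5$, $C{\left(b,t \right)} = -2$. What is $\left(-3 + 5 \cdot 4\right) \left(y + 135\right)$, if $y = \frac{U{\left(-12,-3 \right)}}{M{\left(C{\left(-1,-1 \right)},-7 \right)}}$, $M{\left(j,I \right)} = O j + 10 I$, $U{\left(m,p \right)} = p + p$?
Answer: $\frac{22967}{10} \approx 2296.7$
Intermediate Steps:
$U{\left(m,p \right)} = 2 p$
$M{\left(j,I \right)} = - 5 j + 10 I$
$y = \frac{1}{10}$ ($y = \frac{2 \left(-3\right)}{\left(-5\right) \left(-2\right) + 10 \left(-7\right)} = - \frac{6}{10 - 70} = - \frac{6}{-60} = \left(-6\right) \left(- \frac{1}{60}\right) = \frac{1}{10} \approx 0.1$)
$\left(-3 + 5 \cdot 4\right) \left(y + 135\right) = \left(-3 + 5 \cdot 4\right) \left(\frac{1}{10} + 135\right) = \left(-3 + 20\right) \frac{1351}{10} = 17 \cdot \frac{1351}{10} = \frac{22967}{10}$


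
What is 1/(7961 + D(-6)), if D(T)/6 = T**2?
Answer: 1/8177 ≈ 0.00012229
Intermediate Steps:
D(T) = 6*T**2
1/(7961 + D(-6)) = 1/(7961 + 6*(-6)**2) = 1/(7961 + 6*36) = 1/(7961 + 216) = 1/8177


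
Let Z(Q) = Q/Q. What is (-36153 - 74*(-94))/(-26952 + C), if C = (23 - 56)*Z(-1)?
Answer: 4171/3855 ≈ 1.0820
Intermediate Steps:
Z(Q) = 1
C = -33 (C = (23 - 56)*1 = -33*1 = -33)
(-36153 - 74*(-94))/(-26952 + C) = (-36153 - 74*(-94))/(-26952 - 33) = (-36153 + 6956)/(-26985) = -29197*(-1/26985) = 4171/3855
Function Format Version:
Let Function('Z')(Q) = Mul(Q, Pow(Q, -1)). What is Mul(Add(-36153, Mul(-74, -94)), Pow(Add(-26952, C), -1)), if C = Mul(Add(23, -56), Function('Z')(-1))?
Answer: Rational(4171, 3855) ≈ 1.0820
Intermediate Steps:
Function('Z')(Q) = 1
C = -33 (C = Mul(Add(23, -56), 1) = Mul(-33, 1) = -33)
Mul(Add(-36153, Mul(-74, -94)), Pow(Add(-26952, C), -1)) = Mul(Add(-36153, Mul(-74, -94)), Pow(Add(-26952, -33), -1)) = Mul(Add(-36153, 6956), Pow(-26985, -1)) = Mul(-29197, Rational(-1, 26985)) = Rational(4171, 3855)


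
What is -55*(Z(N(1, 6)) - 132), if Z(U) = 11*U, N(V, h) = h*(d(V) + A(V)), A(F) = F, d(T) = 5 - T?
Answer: -10890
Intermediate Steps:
N(V, h) = 5*h (N(V, h) = h*((5 - V) + V) = h*5 = 5*h)
-55*(Z(N(1, 6)) - 132) = -55*(11*(5*6) - 132) = -55*(11*30 - 132) = -55*(330 - 132) = -55*198 = -10890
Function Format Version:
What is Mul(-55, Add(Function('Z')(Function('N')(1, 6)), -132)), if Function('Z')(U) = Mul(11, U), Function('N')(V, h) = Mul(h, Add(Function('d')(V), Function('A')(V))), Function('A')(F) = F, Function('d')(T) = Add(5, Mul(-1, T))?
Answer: -10890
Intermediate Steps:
Function('N')(V, h) = Mul(5, h) (Function('N')(V, h) = Mul(h, Add(Add(5, Mul(-1, V)), V)) = Mul(h, 5) = Mul(5, h))
Mul(-55, Add(Function('Z')(Function('N')(1, 6)), -132)) = Mul(-55, Add(Mul(11, Mul(5, 6)), -132)) = Mul(-55, Add(Mul(11, 30), -132)) = Mul(-55, Add(330, -132)) = Mul(-55, 198) = -10890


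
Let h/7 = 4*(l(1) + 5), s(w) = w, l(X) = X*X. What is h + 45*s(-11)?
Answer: -327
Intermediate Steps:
l(X) = X**2
h = 168 (h = 7*(4*(1**2 + 5)) = 7*(4*(1 + 5)) = 7*(4*6) = 7*24 = 168)
h + 45*s(-11) = 168 + 45*(-11) = 168 - 495 = -327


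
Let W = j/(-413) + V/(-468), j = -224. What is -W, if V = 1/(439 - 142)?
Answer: -4447813/8200764 ≈ -0.54237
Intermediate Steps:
V = 1/297 ≈ 0.0033670
W = 4447813/8200764 (W = -224/(-413) + (1/297)/(-468) = -224*(-1/413) + (1/297)*(-1/468) = 32/59 - 1/138996 = 4447813/8200764 ≈ 0.54237)
-W = -1*4447813/8200764 = -4447813/8200764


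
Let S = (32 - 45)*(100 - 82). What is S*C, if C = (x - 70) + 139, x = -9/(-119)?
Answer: -1923480/119 ≈ -16164.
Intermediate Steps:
x = 9/119 (x = -9*(-1/119) = 9/119 ≈ 0.075630)
C = 8220/119 (C = (9/119 - 70) + 139 = -8321/119 + 139 = 8220/119 ≈ 69.076)
S = -234 (S = -13*18 = -234)
S*C = -234*8220/119 = -1923480/119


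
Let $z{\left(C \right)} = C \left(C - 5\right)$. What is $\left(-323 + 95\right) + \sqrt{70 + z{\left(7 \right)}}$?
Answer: $-228 + 2 \sqrt{21} \approx -218.83$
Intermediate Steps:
$z{\left(C \right)} = C \left(-5 + C\right)$
$\left(-323 + 95\right) + \sqrt{70 + z{\left(7 \right)}} = \left(-323 + 95\right) + \sqrt{70 + 7 \left(-5 + 7\right)} = -228 + \sqrt{70 + 7 \cdot 2} = -228 + \sqrt{70 + 14} = -228 + \sqrt{84} = -228 + 2 \sqrt{21}$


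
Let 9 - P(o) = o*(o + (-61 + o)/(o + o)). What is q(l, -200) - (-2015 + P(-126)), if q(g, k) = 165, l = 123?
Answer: 35907/2 ≈ 17954.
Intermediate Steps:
P(o) = 9 - o*(o + (-61 + o)/(2*o)) (P(o) = 9 - o*(o + (-61 + o)/(o + o)) = 9 - o*(o + (-61 + o)/((2*o))) = 9 - o*(o + (-61 + o)*(1/(2*o))) = 9 - o*(o + (-61 + o)/(2*o)))
q(l, -200) - (-2015 + P(-126)) = 165 - (-2015 + (79/2 - 1*(-126)**2 - 1/2*(-126))) = 165 - (-2015 + (79/2 - 1*15876 + 63)) = 165 - (-2015 + (79/2 - 15876 + 63)) = 165 - (-2015 - 31547/2) = 165 - 1*(-35577/2) = 165 + 35577/2 = 35907/2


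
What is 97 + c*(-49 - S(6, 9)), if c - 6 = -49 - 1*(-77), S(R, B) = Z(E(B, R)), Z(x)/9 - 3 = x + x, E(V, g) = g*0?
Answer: -2487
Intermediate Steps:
E(V, g) = 0
Z(x) = 27 + 18*x (Z(x) = 27 + 9*(x + x) = 27 + 9*(2*x) = 27 + 18*x)
S(R, B) = 27 (S(R, B) = 27 + 18*0 = 27 + 0 = 27)
c = 34 (c = 6 + (-49 - 1*(-77)) = 6 + (-49 + 77) = 6 + 28 = 34)
97 + c*(-49 - S(6, 9)) = 97 + 34*(-49 - 1*27) = 97 + 34*(-49 - 27) = 97 + 34*(-76) = 97 - 2584 = -2487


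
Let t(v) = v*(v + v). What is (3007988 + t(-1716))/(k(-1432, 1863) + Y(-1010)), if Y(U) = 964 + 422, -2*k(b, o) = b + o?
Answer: 17794600/2341 ≈ 7601.3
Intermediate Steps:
t(v) = 2*v² (t(v) = v*(2*v) = 2*v²)
k(b, o) = -b/2 - o/2 (k(b, o) = -(b + o)/2 = -b/2 - o/2)
Y(U) = 1386
(3007988 + t(-1716))/(k(-1432, 1863) + Y(-1010)) = (3007988 + 2*(-1716)²)/((-½*(-1432) - ½*1863) + 1386) = (3007988 + 2*2944656)/((716 - 1863/2) + 1386) = (3007988 + 5889312)/(-431/2 + 1386) = 8897300/(2341/2) = 8897300*(2/2341) = 17794600/2341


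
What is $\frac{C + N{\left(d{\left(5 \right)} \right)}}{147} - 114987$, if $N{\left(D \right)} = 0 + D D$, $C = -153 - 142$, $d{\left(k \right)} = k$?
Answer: $- \frac{5634453}{49} \approx -1.1499 \cdot 10^{5}$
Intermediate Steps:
$C = -295$ ($C = -153 - 142 = -295$)
$N{\left(D \right)} = D^{2}$ ($N{\left(D \right)} = 0 + D^{2} = D^{2}$)
$\frac{C + N{\left(d{\left(5 \right)} \right)}}{147} - 114987 = \frac{-295 + 5^{2}}{147} - 114987 = \left(-295 + 25\right) \frac{1}{147} - 114987 = \left(-270\right) \frac{1}{147} - 114987 = - \frac{90}{49} - 114987 = - \frac{5634453}{49}$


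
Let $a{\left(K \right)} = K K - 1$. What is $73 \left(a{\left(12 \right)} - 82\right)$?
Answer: $4453$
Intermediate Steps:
$a{\left(K \right)} = -1 + K^{2}$ ($a{\left(K \right)} = K^{2} - 1 = -1 + K^{2}$)
$73 \left(a{\left(12 \right)} - 82\right) = 73 \left(\left(-1 + 12^{2}\right) - 82\right) = 73 \left(\left(-1 + 144\right) - 82\right) = 73 \left(143 - 82\right) = 73 \cdot 61 = 4453$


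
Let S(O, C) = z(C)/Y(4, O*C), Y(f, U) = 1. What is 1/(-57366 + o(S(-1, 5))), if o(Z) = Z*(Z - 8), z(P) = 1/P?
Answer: -25/1434189 ≈ -1.7431e-5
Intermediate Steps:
z(P) = 1/P
S(O, C) = 1/C (S(O, C) = 1/(C*1) = 1/C)
o(Z) = Z*(-8 + Z)
1/(-57366 + o(S(-1, 5))) = 1/(-57366 + (-8 + 1/5)/5) = 1/(-57366 + (-8 + ⅕)/5) = 1/(-57366 + (⅕)*(-39/5)) = 1/(-57366 - 39/25) = 1/(-1434189/25) = -25/1434189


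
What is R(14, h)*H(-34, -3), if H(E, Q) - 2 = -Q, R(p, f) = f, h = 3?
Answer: 15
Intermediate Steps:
H(E, Q) = 2 - Q
R(14, h)*H(-34, -3) = 3*(2 - 1*(-3)) = 3*(2 + 3) = 3*5 = 15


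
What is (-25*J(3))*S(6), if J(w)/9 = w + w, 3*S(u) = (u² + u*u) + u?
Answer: -35100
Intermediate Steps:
S(u) = u/3 + 2*u²/3 (S(u) = ((u² + u*u) + u)/3 = ((u² + u²) + u)/3 = (2*u² + u)/3 = (u + 2*u²)/3 = u/3 + 2*u²/3)
J(w) = 18*w (J(w) = 9*(w + w) = 9*(2*w) = 18*w)
(-25*J(3))*S(6) = (-450*3)*((⅓)*6*(1 + 2*6)) = (-25*54)*((⅓)*6*(1 + 12)) = -450*6*13 = -1350*26 = -35100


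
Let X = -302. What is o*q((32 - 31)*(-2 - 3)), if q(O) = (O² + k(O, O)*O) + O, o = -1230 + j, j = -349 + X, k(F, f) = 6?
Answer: 18810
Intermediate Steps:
j = -651 (j = -349 - 302 = -651)
o = -1881 (o = -1230 - 651 = -1881)
q(O) = O² + 7*O (q(O) = (O² + 6*O) + O = O² + 7*O)
o*q((32 - 31)*(-2 - 3)) = -1881*(32 - 31)*(-2 - 3)*(7 + (32 - 31)*(-2 - 3)) = -1881*1*(-5)*(7 + 1*(-5)) = -(-9405)*(7 - 5) = -(-9405)*2 = -1881*(-10) = 18810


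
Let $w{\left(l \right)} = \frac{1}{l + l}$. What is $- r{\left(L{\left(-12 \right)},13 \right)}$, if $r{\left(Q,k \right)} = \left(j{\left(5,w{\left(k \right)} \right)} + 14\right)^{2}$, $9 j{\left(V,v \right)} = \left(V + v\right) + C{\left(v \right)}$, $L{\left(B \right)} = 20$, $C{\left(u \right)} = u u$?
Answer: $- \frac{7846947889}{37015056} \approx -211.99$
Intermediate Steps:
$C{\left(u \right)} = u^{2}$
$w{\left(l \right)} = \frac{1}{2 l}$
$j{\left(V,v \right)} = \frac{V}{9} + \frac{v}{9} + \frac{v^{2}}{9}$ ($j{\left(V,v \right)} = \frac{\left(V + v\right) + v^{2}}{9} = \frac{V + v + v^{2}}{9} = \frac{V}{9} + \frac{v}{9} + \frac{v^{2}}{9}$)
$r{\left(Q,k \right)} = \left(\frac{131}{9} + \frac{1}{18 k} + \frac{1}{36 k^{2}}\right)^{2}$ ($r{\left(Q,k \right)} = \left(\left(\frac{1}{9} \cdot 5 + \frac{\frac{1}{2} \frac{1}{k}}{9} + \frac{\left(\frac{1}{2 k}\right)^{2}}{9}\right) + 14\right)^{2} = \left(\left(\frac{5}{9} + \frac{1}{18 k} + \frac{\frac{1}{4} \frac{1}{k^{2}}}{9}\right) + 14\right)^{2} = \left(\left(\frac{5}{9} + \frac{1}{18 k} + \frac{1}{36 k^{2}}\right) + 14\right)^{2} = \left(\frac{131}{9} + \frac{1}{18 k} + \frac{1}{36 k^{2}}\right)^{2}$)
$- r{\left(L{\left(-12 \right)},13 \right)} = - \frac{\left(1 + 2 \cdot 13 + 524 \cdot 13^{2}\right)^{2}}{1296 \cdot 28561} = - \frac{\left(1 + 26 + 524 \cdot 169\right)^{2}}{1296 \cdot 28561} = - \frac{\left(1 + 26 + 88556\right)^{2}}{1296 \cdot 28561} = - \frac{88583^{2}}{1296 \cdot 28561} = - \frac{7846947889}{1296 \cdot 28561} = \left(-1\right) \frac{7846947889}{37015056} = - \frac{7846947889}{37015056}$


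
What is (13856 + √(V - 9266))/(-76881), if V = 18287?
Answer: -13856/76881 - √9021/76881 ≈ -0.18146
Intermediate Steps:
(13856 + √(V - 9266))/(-76881) = (13856 + √(18287 - 9266))/(-76881) = (13856 + √9021)*(-1/76881) = -13856/76881 - √9021/76881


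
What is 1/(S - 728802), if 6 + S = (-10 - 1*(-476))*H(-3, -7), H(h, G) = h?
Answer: -1/730206 ≈ -1.3695e-6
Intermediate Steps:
S = -1404 (S = -6 + (-10 - 1*(-476))*(-3) = -6 + (-10 + 476)*(-3) = -6 + 466*(-3) = -6 - 1398 = -1404)
1/(S - 728802) = 1/(-1404 - 728802) = 1/(-730206) = -1/730206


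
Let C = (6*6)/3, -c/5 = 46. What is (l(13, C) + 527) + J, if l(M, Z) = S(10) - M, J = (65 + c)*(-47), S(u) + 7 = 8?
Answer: 8270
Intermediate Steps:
c = -230 (c = -5*46 = -230)
S(u) = 1 (S(u) = -7 + 8 = 1)
J = 7755 (J = (65 - 230)*(-47) = -165*(-47) = 7755)
C = 12 (C = 36*(⅓) = 12)
l(M, Z) = 1 - M
(l(13, C) + 527) + J = ((1 - 1*13) + 527) + 7755 = ((1 - 13) + 527) + 7755 = (-12 + 527) + 7755 = 515 + 7755 = 8270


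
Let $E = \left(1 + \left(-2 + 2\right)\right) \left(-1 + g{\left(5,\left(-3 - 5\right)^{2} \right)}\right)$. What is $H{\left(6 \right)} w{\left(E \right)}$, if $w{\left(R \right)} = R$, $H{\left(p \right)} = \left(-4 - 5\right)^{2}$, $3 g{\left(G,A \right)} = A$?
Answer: $1647$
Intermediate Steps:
$g{\left(G,A \right)} = \frac{A}{3}$
$H{\left(p \right)} = 81$ ($H{\left(p \right)} = \left(-9\right)^{2} = 81$)
$E = \frac{61}{3}$ ($E = \left(1 + \left(-2 + 2\right)\right) \left(-1 + \frac{\left(-3 - 5\right)^{2}}{3}\right) = \left(1 + 0\right) \left(-1 + \frac{\left(-8\right)^{2}}{3}\right) = 1 \left(-1 + \frac{1}{3} \cdot 64\right) = 1 \left(-1 + \frac{64}{3}\right) = 1 \cdot \frac{61}{3} = \frac{61}{3} \approx 20.333$)
$H{\left(6 \right)} w{\left(E \right)} = 81 \cdot \frac{61}{3} = 1647$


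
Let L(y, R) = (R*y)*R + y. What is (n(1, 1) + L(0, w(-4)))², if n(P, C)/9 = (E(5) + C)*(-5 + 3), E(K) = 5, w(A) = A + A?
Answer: 11664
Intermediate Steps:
w(A) = 2*A
n(P, C) = -90 - 18*C (n(P, C) = 9*((5 + C)*(-5 + 3)) = 9*((5 + C)*(-2)) = 9*(-10 - 2*C) = -90 - 18*C)
L(y, R) = y + y*R² (L(y, R) = y*R² + y = y + y*R²)
(n(1, 1) + L(0, w(-4)))² = ((-90 - 18*1) + 0*(1 + (2*(-4))²))² = ((-90 - 18) + 0*(1 + (-8)²))² = (-108 + 0*(1 + 64))² = (-108 + 0*65)² = (-108 + 0)² = (-108)² = 11664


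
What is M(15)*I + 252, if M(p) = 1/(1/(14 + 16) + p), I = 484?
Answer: 11652/41 ≈ 284.20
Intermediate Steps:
M(p) = 1/(1/30 + p)
M(15)*I + 252 = (30/(1 + 30*15))*484 + 252 = (30/(1 + 450))*484 + 252 = (30/451)*484 + 252 = 1320/41 + 252 = 11652/41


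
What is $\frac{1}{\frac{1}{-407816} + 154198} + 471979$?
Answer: $\frac{29680121687388909}{62884411567} \approx 4.7198 \cdot 10^{5}$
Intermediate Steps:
$\frac{1}{\frac{1}{-407816} + 154198} + 471979 = \frac{1}{- \frac{1}{407816} + 154198} + 471979 = \frac{1}{\frac{62884411567}{407816}} + 471979 = \frac{407816}{62884411567} + 471979 = \frac{29680121687388909}{62884411567}$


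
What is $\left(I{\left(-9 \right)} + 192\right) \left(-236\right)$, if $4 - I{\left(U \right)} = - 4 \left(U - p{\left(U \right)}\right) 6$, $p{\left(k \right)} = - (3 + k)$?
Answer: $38704$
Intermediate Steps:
$p{\left(k \right)} = -3 - k$
$I{\left(U \right)} = 76 + 48 U$ ($I{\left(U \right)} = 4 - - 4 \left(U - \left(-3 - U\right)\right) 6 = 4 - - 4 \left(U + \left(3 + U\right)\right) 6 = 4 - - 4 \left(3 + 2 U\right) 6 = 4 - \left(-12 - 8 U\right) 6 = 4 - \left(-72 - 48 U\right) = 4 + \left(72 + 48 U\right) = 76 + 48 U$)
$\left(I{\left(-9 \right)} + 192\right) \left(-236\right) = \left(\left(76 + 48 \left(-9\right)\right) + 192\right) \left(-236\right) = \left(\left(76 - 432\right) + 192\right) \left(-236\right) = \left(-356 + 192\right) \left(-236\right) = \left(-164\right) \left(-236\right) = 38704$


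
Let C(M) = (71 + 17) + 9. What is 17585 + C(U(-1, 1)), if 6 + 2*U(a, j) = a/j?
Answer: 17682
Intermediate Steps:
U(a, j) = -3 + a/(2*j) (U(a, j) = -3 + (a/j)/2 = -3 + a/(2*j))
C(M) = 97 (C(M) = 88 + 9 = 97)
17585 + C(U(-1, 1)) = 17585 + 97 = 17682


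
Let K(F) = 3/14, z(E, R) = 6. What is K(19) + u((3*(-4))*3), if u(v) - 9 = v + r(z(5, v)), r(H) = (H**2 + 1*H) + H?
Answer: 297/14 ≈ 21.214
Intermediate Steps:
r(H) = H**2 + 2*H (r(H) = (H**2 + H) + H = (H + H**2) + H = H**2 + 2*H)
K(F) = 3/14 (K(F) = 3*(1/14) = 3/14)
u(v) = 57 + v (u(v) = 9 + (v + 6*(2 + 6)) = 9 + (v + 6*8) = 9 + (v + 48) = 9 + (48 + v) = 57 + v)
K(19) + u((3*(-4))*3) = 3/14 + (57 + (3*(-4))*3) = 3/14 + (57 - 12*3) = 3/14 + (57 - 36) = 3/14 + 21 = 297/14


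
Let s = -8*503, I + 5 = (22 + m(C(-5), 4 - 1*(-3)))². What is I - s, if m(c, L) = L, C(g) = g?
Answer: 4860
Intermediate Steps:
I = 836 (I = -5 + (22 + (4 - 1*(-3)))² = -5 + (22 + (4 + 3))² = -5 + (22 + 7)² = -5 + 29² = -5 + 841 = 836)
s = -4024
I - s = 836 - 1*(-4024) = 836 + 4024 = 4860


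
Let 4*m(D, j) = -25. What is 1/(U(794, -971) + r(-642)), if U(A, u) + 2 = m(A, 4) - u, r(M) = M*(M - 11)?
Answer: 4/1680755 ≈ 2.3799e-6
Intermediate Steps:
m(D, j) = -25/4 (m(D, j) = (¼)*(-25) = -25/4)
r(M) = M*(-11 + M)
U(A, u) = -33/4 - u (U(A, u) = -2 + (-25/4 - u) = -33/4 - u)
1/(U(794, -971) + r(-642)) = 1/((-33/4 - 1*(-971)) - 642*(-11 - 642)) = 1/((-33/4 + 971) - 642*(-653)) = 1/(3851/4 + 419226) = 1/(1680755/4) = 4/1680755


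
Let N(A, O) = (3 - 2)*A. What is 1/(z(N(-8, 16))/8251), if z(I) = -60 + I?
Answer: -8251/68 ≈ -121.34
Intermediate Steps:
N(A, O) = A (N(A, O) = 1*A = A)
1/(z(N(-8, 16))/8251) = 1/((-60 - 8)/8251) = 1/(-68*1/8251) = 1/(-68/8251) = -8251/68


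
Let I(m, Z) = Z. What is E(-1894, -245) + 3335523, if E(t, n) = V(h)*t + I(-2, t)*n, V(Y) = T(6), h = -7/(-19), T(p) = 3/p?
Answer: 3798606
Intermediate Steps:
h = 7/19 (h = -7*(-1/19) = 7/19 ≈ 0.36842)
V(Y) = 1/2 (V(Y) = 3/6 = 3*(1/6) = 1/2)
E(t, n) = t/2 + n*t (E(t, n) = t/2 + t*n = t/2 + n*t)
E(-1894, -245) + 3335523 = -1894*(1/2 - 245) + 3335523 = -1894*(-489/2) + 3335523 = 463083 + 3335523 = 3798606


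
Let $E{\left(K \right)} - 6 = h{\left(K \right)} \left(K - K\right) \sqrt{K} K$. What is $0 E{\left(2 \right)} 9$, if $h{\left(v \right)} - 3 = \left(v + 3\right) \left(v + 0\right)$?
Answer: $0$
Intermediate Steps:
$h{\left(v \right)} = 3 + v \left(3 + v\right)$ ($h{\left(v \right)} = 3 + \left(v + 3\right) \left(v + 0\right) = 3 + \left(3 + v\right) v = 3 + v \left(3 + v\right)$)
$E{\left(K \right)} = 6$ ($E{\left(K \right)} = 6 + \left(3 + K^{2} + 3 K\right) \left(K - K\right) \sqrt{K} K = 6 + \left(3 + K^{2} + 3 K\right) 0 \sqrt{K} K = 6 + \left(3 + K^{2} + 3 K\right) 0 K = 6 + 0 K = 6 + 0 = 6$)
$0 E{\left(2 \right)} 9 = 0 \cdot 6 \cdot 9 = 0 \cdot 9 = 0$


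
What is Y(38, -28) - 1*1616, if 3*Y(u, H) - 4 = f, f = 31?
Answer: -4813/3 ≈ -1604.3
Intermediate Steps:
Y(u, H) = 35/3 (Y(u, H) = 4/3 + (1/3)*31 = 4/3 + 31/3 = 35/3)
Y(38, -28) - 1*1616 = 35/3 - 1*1616 = 35/3 - 1616 = -4813/3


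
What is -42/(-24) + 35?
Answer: 147/4 ≈ 36.750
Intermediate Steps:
-42/(-24) + 35 = -42*(-1/24) + 35 = 7/4 + 35 = 147/4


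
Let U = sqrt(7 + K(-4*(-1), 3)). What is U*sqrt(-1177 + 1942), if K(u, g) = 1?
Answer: 6*sqrt(170) ≈ 78.230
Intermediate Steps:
U = 2*sqrt(2) (U = sqrt(7 + 1) = sqrt(8) = 2*sqrt(2) ≈ 2.8284)
U*sqrt(-1177 + 1942) = (2*sqrt(2))*sqrt(-1177 + 1942) = (2*sqrt(2))*sqrt(765) = (2*sqrt(2))*(3*sqrt(85)) = 6*sqrt(170)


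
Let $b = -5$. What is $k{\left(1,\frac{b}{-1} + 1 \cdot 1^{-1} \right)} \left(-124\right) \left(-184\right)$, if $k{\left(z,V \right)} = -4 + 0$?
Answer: $-91264$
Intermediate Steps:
$k{\left(z,V \right)} = -4$
$k{\left(1,\frac{b}{-1} + 1 \cdot 1^{-1} \right)} \left(-124\right) \left(-184\right) = \left(-4\right) \left(-124\right) \left(-184\right) = 496 \left(-184\right) = -91264$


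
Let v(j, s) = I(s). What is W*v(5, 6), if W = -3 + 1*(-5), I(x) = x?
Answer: -48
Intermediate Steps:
v(j, s) = s
W = -8 (W = -3 - 5 = -8)
W*v(5, 6) = -8*6 = -48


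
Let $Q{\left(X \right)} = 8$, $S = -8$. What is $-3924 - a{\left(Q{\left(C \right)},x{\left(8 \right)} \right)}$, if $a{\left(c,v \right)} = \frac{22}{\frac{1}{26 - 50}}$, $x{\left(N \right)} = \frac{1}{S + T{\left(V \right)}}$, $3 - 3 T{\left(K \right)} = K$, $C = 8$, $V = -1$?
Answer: $-3396$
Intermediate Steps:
$T{\left(K \right)} = 1 - \frac{K}{3}$
$x{\left(N \right)} = - \frac{3}{20}$ ($x{\left(N \right)} = \frac{1}{-8 + \left(1 - - \frac{1}{3}\right)} = \frac{1}{-8 + \left(1 + \frac{1}{3}\right)} = \frac{1}{-8 + \frac{4}{3}} = \frac{1}{- \frac{20}{3}} = - \frac{3}{20}$)
$a{\left(c,v \right)} = -528$ ($a{\left(c,v \right)} = \frac{22}{\frac{1}{-24}} = \frac{22}{- \frac{1}{24}} = 22 \left(-24\right) = -528$)
$-3924 - a{\left(Q{\left(C \right)},x{\left(8 \right)} \right)} = -3924 - -528 = -3924 + 528 = -3396$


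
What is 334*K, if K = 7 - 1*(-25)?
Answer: 10688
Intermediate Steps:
K = 32 (K = 7 + 25 = 32)
334*K = 334*32 = 10688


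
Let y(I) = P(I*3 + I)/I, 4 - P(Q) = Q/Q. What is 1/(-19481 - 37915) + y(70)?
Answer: 86059/2008860 ≈ 0.042840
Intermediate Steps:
P(Q) = 3 (P(Q) = 4 - Q/Q = 4 - 1*1 = 4 - 1 = 3)
y(I) = 3/I
1/(-19481 - 37915) + y(70) = 1/(-19481 - 37915) + 3/70 = 1/(-57396) + 3*(1/70) = -1/57396 + 3/70 = 86059/2008860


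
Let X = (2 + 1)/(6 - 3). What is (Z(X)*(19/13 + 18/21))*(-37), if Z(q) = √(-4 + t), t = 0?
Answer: -15614*I/91 ≈ -171.58*I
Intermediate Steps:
X = 1 (X = 3/3 = 3*(⅓) = 1)
Z(q) = 2*I (Z(q) = √(-4 + 0) = √(-4) = 2*I)
(Z(X)*(19/13 + 18/21))*(-37) = ((2*I)*(19/13 + 18/21))*(-37) = ((2*I)*(19*(1/13) + 18*(1/21)))*(-37) = ((2*I)*(19/13 + 6/7))*(-37) = ((2*I)*(211/91))*(-37) = (422*I/91)*(-37) = -15614*I/91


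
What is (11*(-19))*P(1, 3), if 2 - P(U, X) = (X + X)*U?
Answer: 836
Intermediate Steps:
P(U, X) = 2 - 2*U*X (P(U, X) = 2 - (X + X)*U = 2 - 2*X*U = 2 - 2*U*X)
(11*(-19))*P(1, 3) = (11*(-19))*(2 - 2*1*3) = -209*(2 - 6) = -209*(-4) = 836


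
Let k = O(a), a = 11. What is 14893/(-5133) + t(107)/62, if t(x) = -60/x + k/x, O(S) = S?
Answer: -99051679/34052322 ≈ -2.9088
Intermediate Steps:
k = 11
t(x) = -49/x (t(x) = -60/x + 11/x = -49/x)
14893/(-5133) + t(107)/62 = 14893/(-5133) - 49/107/62 = 14893*(-1/5133) - 49*1/107*(1/62) = -14893/5133 - 49/107*1/62 = -14893/5133 - 49/6634 = -99051679/34052322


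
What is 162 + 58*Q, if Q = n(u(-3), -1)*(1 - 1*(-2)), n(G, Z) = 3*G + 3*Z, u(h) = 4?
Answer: 1728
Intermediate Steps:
Q = 27 (Q = (3*4 + 3*(-1))*(1 - 1*(-2)) = (12 - 3)*(1 + 2) = 9*3 = 27)
162 + 58*Q = 162 + 58*27 = 162 + 1566 = 1728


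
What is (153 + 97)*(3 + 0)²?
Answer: 2250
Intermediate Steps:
(153 + 97)*(3 + 0)² = 250*3² = 250*9 = 2250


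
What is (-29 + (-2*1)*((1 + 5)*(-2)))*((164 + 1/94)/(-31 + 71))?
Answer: -15417/752 ≈ -20.501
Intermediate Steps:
(-29 + (-2*1)*((1 + 5)*(-2)))*((164 + 1/94)/(-31 + 71)) = (-29 - 12*(-2))*((164 + 1/94)/40) = (-29 - 2*(-12))*((15417/94)*(1/40)) = (-29 + 24)*(15417/3760) = -5*15417/3760 = -15417/752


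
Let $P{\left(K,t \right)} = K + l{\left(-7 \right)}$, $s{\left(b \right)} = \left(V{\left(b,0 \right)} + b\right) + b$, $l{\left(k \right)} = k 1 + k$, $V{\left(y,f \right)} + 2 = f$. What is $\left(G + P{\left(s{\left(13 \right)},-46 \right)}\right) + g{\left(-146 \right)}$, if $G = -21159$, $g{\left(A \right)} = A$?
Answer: $-21295$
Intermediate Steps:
$V{\left(y,f \right)} = -2 + f$
$l{\left(k \right)} = 2 k$ ($l{\left(k \right)} = k + k = 2 k$)
$s{\left(b \right)} = -2 + 2 b$ ($s{\left(b \right)} = \left(\left(-2 + 0\right) + b\right) + b = \left(-2 + b\right) + b = -2 + 2 b$)
$P{\left(K,t \right)} = -14 + K$ ($P{\left(K,t \right)} = K + 2 \left(-7\right) = K - 14 = -14 + K$)
$\left(G + P{\left(s{\left(13 \right)},-46 \right)}\right) + g{\left(-146 \right)} = \left(-21159 + \left(-14 + \left(-2 + 2 \cdot 13\right)\right)\right) - 146 = \left(-21159 + \left(-14 + \left(-2 + 26\right)\right)\right) - 146 = \left(-21159 + \left(-14 + 24\right)\right) - 146 = \left(-21159 + 10\right) - 146 = -21149 - 146 = -21295$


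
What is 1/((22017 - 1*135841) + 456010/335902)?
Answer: -167951/19116626619 ≈ -8.7856e-6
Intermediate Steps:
1/((22017 - 1*135841) + 456010/335902) = 1/((22017 - 135841) + 456010*(1/335902)) = 1/(-113824 + 228005/167951) = 1/(-19116626619/167951) = -167951/19116626619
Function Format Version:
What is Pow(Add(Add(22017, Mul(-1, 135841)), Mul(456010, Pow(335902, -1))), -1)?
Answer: Rational(-167951, 19116626619) ≈ -8.7856e-6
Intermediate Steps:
Pow(Add(Add(22017, Mul(-1, 135841)), Mul(456010, Pow(335902, -1))), -1) = Pow(Add(Add(22017, -135841), Mul(456010, Rational(1, 335902))), -1) = Pow(Add(-113824, Rational(228005, 167951)), -1) = Pow(Rational(-19116626619, 167951), -1) = Rational(-167951, 19116626619)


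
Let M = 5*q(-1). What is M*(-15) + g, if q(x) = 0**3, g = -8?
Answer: -8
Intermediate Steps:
q(x) = 0
M = 0 (M = 5*0 = 0)
M*(-15) + g = 0*(-15) - 8 = 0 - 8 = -8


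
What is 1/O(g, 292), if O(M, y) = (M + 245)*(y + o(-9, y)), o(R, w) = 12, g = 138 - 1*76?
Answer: 1/93328 ≈ 1.0715e-5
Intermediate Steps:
g = 62 (g = 138 - 76 = 62)
O(M, y) = (12 + y)*(245 + M) (O(M, y) = (M + 245)*(y + 12) = (245 + M)*(12 + y) = (12 + y)*(245 + M))
1/O(g, 292) = 1/(2940 + 12*62 + 245*292 + 62*292) = 1/(2940 + 744 + 71540 + 18104) = 1/93328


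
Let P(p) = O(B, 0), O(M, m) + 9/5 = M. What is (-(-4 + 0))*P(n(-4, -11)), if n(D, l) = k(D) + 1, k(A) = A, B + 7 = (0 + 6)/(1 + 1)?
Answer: -116/5 ≈ -23.200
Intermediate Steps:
B = -4 (B = -7 + (0 + 6)/(1 + 1) = -7 + 6/2 = -7 + 6*(½) = -7 + 3 = -4)
O(M, m) = -9/5 + M
n(D, l) = 1 + D (n(D, l) = D + 1 = 1 + D)
P(p) = -29/5 (P(p) = -9/5 - 4 = -29/5)
(-(-4 + 0))*P(n(-4, -11)) = -(-4 + 0)*(-29/5) = -1*(-4)*(-29/5) = 4*(-29/5) = -116/5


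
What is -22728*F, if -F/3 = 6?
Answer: 409104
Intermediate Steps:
F = -18 (F = -3*6 = -18)
-22728*F = -22728*(-18) = 409104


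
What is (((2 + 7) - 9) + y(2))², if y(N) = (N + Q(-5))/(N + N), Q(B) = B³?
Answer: 15129/16 ≈ 945.56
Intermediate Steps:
y(N) = (-125 + N)/(2*N) (y(N) = (N + (-5)³)/(N + N) = (N - 125)/((2*N)) = (-125 + N)*(1/(2*N)) = (-125 + N)/(2*N))
(((2 + 7) - 9) + y(2))² = (((2 + 7) - 9) + (½)*(-125 + 2)/2)² = ((9 - 9) + (½)*(½)*(-123))² = (0 - 123/4)² = (-123/4)² = 15129/16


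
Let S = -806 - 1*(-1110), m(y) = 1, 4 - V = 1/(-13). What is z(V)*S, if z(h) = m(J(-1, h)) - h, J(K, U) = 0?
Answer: -12160/13 ≈ -935.38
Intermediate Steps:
V = 53/13 (V = 4 - 1/(-13) = 4 - 1*(-1/13) = 4 + 1/13 = 53/13 ≈ 4.0769)
S = 304 (S = -806 + 1110 = 304)
z(h) = 1 - h
z(V)*S = (1 - 1*53/13)*304 = (1 - 53/13)*304 = -40/13*304 = -12160/13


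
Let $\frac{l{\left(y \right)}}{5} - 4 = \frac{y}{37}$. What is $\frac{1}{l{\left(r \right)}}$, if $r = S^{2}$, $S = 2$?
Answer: $\frac{37}{760} \approx 0.048684$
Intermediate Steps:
$r = 4$ ($r = 2^{2} = 4$)
$l{\left(y \right)} = 20 + \frac{5 y}{37}$ ($l{\left(y \right)} = 20 + 5 \frac{y}{37} = 20 + \frac{5 y}{37}$)
$\frac{1}{l{\left(r \right)}} = \frac{1}{20 + \frac{5}{37} \cdot 4} = \frac{1}{20 + \frac{20}{37}} = \frac{1}{\frac{760}{37}} = \frac{37}{760}$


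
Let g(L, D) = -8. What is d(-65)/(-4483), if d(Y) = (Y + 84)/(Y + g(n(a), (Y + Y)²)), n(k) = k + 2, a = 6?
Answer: 19/327259 ≈ 5.8058e-5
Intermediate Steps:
n(k) = 2 + k
d(Y) = (84 + Y)/(-8 + Y) (d(Y) = (Y + 84)/(Y - 8) = (84 + Y)/(-8 + Y))
d(-65)/(-4483) = ((84 - 65)/(-8 - 65))/(-4483) = (19/(-73))*(-1/4483) = -1/73*19*(-1/4483) = -19/73*(-1/4483) = 19/327259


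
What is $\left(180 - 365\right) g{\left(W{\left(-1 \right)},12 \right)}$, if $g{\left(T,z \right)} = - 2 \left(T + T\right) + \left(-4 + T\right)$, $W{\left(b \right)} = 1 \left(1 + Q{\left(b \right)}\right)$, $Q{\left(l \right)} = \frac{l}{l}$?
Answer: $1850$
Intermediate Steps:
$Q{\left(l \right)} = 1$
$W{\left(b \right)} = 2$ ($W{\left(b \right)} = 1 \left(1 + 1\right) = 1 \cdot 2 = 2$)
$g{\left(T,z \right)} = -4 - 3 T$ ($g{\left(T,z \right)} = - 2 \cdot 2 T + \left(-4 + T\right) = - 4 T + \left(-4 + T\right) = -4 - 3 T$)
$\left(180 - 365\right) g{\left(W{\left(-1 \right)},12 \right)} = \left(180 - 365\right) \left(-4 - 6\right) = - 185 \left(-4 - 6\right) = \left(-185\right) \left(-10\right) = 1850$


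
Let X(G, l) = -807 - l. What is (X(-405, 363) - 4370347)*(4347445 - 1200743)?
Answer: -13755861286934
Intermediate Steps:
(X(-405, 363) - 4370347)*(4347445 - 1200743) = ((-807 - 1*363) - 4370347)*(4347445 - 1200743) = ((-807 - 363) - 4370347)*3146702 = (-1170 - 4370347)*3146702 = -4371517*3146702 = -13755861286934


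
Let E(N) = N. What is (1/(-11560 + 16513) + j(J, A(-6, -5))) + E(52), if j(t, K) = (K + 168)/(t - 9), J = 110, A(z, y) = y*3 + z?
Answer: 26741348/500253 ≈ 53.456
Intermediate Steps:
A(z, y) = z + 3*y (A(z, y) = 3*y + z = z + 3*y)
j(t, K) = (168 + K)/(-9 + t)
(1/(-11560 + 16513) + j(J, A(-6, -5))) + E(52) = (1/(-11560 + 16513) + (168 + (-6 + 3*(-5)))/(-9 + 110)) + 52 = (1/4953 + (168 + (-6 - 15))/101) + 52 = (1/4953 + (168 - 21)/101) + 52 = (1/4953 + (1/101)*147) + 52 = (1/4953 + 147/101) + 52 = 728192/500253 + 52 = 26741348/500253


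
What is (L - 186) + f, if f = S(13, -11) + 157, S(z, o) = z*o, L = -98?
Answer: -270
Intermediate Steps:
S(z, o) = o*z
f = 14 (f = -11*13 + 157 = -143 + 157 = 14)
(L - 186) + f = (-98 - 186) + 14 = -284 + 14 = -270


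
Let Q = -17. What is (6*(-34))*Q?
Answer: 3468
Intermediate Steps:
(6*(-34))*Q = (6*(-34))*(-17) = -204*(-17) = 3468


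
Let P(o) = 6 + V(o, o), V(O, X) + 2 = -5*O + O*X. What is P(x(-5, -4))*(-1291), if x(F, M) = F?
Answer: -69714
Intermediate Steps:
V(O, X) = -2 - 5*O + O*X (V(O, X) = -2 + (-5*O + O*X) = -2 - 5*O + O*X)
P(o) = 4 + o² - 5*o (P(o) = 6 + (-2 - 5*o + o*o) = 6 + (-2 - 5*o + o²) = 6 + (-2 + o² - 5*o) = 4 + o² - 5*o)
P(x(-5, -4))*(-1291) = (4 + (-5)² - 5*(-5))*(-1291) = (4 + 25 + 25)*(-1291) = 54*(-1291) = -69714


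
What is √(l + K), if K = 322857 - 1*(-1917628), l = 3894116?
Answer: √6134601 ≈ 2476.8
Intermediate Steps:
K = 2240485 (K = 322857 + 1917628 = 2240485)
√(l + K) = √(3894116 + 2240485) = √6134601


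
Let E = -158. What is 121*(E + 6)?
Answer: -18392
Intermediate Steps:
121*(E + 6) = 121*(-158 + 6) = 121*(-152) = -18392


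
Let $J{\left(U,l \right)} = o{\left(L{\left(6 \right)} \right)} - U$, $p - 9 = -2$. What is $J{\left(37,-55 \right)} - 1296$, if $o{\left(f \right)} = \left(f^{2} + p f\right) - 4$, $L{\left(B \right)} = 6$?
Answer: $-1259$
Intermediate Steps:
$p = 7$ ($p = 9 - 2 = 7$)
$o{\left(f \right)} = -4 + f^{2} + 7 f$ ($o{\left(f \right)} = \left(f^{2} + 7 f\right) - 4 = -4 + f^{2} + 7 f$)
$J{\left(U,l \right)} = 74 - U$ ($J{\left(U,l \right)} = \left(-4 + 6^{2} + 7 \cdot 6\right) - U = \left(-4 + 36 + 42\right) - U = 74 - U$)
$J{\left(37,-55 \right)} - 1296 = \left(74 - 37\right) - 1296 = 37 - 1296 = -1259$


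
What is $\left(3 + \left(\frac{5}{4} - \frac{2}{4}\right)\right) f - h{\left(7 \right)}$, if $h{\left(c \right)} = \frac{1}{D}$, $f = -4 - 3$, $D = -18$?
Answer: $- \frac{943}{36} \approx -26.194$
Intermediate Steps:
$f = -7$
$h{\left(c \right)} = - \frac{1}{18}$ ($h{\left(c \right)} = \frac{1}{-18} = - \frac{1}{18}$)
$\left(3 + \left(\frac{5}{4} - \frac{2}{4}\right)\right) f - h{\left(7 \right)} = \left(3 + \left(\frac{5}{4} - \frac{2}{4}\right)\right) \left(-7\right) - - \frac{1}{18} = \left(3 + \left(5 \cdot \frac{1}{4} - \frac{1}{2}\right)\right) \left(-7\right) + \frac{1}{18} = \left(3 + \left(\frac{5}{4} - \frac{1}{2}\right)\right) \left(-7\right) + \frac{1}{18} = \left(3 + \frac{3}{4}\right) \left(-7\right) + \frac{1}{18} = \frac{15}{4} \left(-7\right) + \frac{1}{18} = - \frac{105}{4} + \frac{1}{18} = - \frac{943}{36}$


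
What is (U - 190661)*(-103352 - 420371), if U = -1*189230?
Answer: 198957654193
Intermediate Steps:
U = -189230
(U - 190661)*(-103352 - 420371) = (-189230 - 190661)*(-103352 - 420371) = -379891*(-523723) = 198957654193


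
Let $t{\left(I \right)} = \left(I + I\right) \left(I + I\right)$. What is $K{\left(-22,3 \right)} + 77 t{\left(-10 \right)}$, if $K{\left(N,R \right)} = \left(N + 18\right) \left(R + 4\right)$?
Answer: $30772$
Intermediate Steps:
$t{\left(I \right)} = 4 I^{2}$ ($t{\left(I \right)} = 2 I 2 I = 4 I^{2}$)
$K{\left(N,R \right)} = \left(4 + R\right) \left(18 + N\right)$ ($K{\left(N,R \right)} = \left(18 + N\right) \left(4 + R\right) = \left(4 + R\right) \left(18 + N\right)$)
$K{\left(-22,3 \right)} + 77 t{\left(-10 \right)} = \left(72 + 4 \left(-22\right) + 18 \cdot 3 - 66\right) + 77 \cdot 4 \left(-10\right)^{2} = \left(72 - 88 + 54 - 66\right) + 77 \cdot 4 \cdot 100 = -28 + 77 \cdot 400 = -28 + 30800 = 30772$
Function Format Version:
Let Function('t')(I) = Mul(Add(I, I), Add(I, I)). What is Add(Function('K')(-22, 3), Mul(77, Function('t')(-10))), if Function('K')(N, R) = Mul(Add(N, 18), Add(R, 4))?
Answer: 30772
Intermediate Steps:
Function('t')(I) = Mul(4, Pow(I, 2)) (Function('t')(I) = Mul(Mul(2, I), Mul(2, I)) = Mul(4, Pow(I, 2)))
Function('K')(N, R) = Mul(Add(4, R), Add(18, N)) (Function('K')(N, R) = Mul(Add(18, N), Add(4, R)) = Mul(Add(4, R), Add(18, N)))
Add(Function('K')(-22, 3), Mul(77, Function('t')(-10))) = Add(Add(72, Mul(4, -22), Mul(18, 3), Mul(-22, 3)), Mul(77, Mul(4, Pow(-10, 2)))) = Add(Add(72, -88, 54, -66), Mul(77, Mul(4, 100))) = Add(-28, Mul(77, 400)) = Add(-28, 30800) = 30772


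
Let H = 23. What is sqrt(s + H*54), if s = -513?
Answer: 27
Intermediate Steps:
sqrt(s + H*54) = sqrt(-513 + 23*54) = sqrt(-513 + 1242) = sqrt(729) = 27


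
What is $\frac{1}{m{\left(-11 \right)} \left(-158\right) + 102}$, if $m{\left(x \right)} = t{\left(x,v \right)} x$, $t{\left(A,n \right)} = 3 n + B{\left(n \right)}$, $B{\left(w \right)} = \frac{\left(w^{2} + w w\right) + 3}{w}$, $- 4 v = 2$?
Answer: $- \frac{1}{14671} \approx -6.8162 \cdot 10^{-5}$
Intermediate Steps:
$v = - \frac{1}{2}$ ($v = \left(- \frac{1}{4}\right) 2 = - \frac{1}{2} \approx -0.5$)
$B{\left(w \right)} = \frac{3 + 2 w^{2}}{w}$ ($B{\left(w \right)} = \frac{\left(w^{2} + w^{2}\right) + 3}{w} = \frac{2 w^{2} + 3}{w} = \frac{3 + 2 w^{2}}{w}$)
$t{\left(A,n \right)} = \frac{3}{n} + 5 n$ ($t{\left(A,n \right)} = 3 n + \left(2 n + \frac{3}{n}\right) = \frac{3}{n} + 5 n$)
$m{\left(x \right)} = - \frac{17 x}{2}$ ($m{\left(x \right)} = \left(\frac{3}{- \frac{1}{2}} + 5 \left(- \frac{1}{2}\right)\right) x = \left(3 \left(-2\right) - \frac{5}{2}\right) x = \left(-6 - \frac{5}{2}\right) x = - \frac{17 x}{2}$)
$\frac{1}{m{\left(-11 \right)} \left(-158\right) + 102} = \frac{1}{\left(- \frac{17}{2}\right) \left(-11\right) \left(-158\right) + 102} = \frac{1}{\frac{187}{2} \left(-158\right) + 102} = \frac{1}{-14773 + 102} = \frac{1}{-14671} = - \frac{1}{14671}$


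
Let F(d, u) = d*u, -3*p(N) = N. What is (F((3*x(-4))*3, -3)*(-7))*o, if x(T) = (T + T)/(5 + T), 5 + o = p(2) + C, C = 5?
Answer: 1008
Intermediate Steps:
p(N) = -N/3
o = -⅔ (o = -5 + (-⅓*2 + 5) = -5 + (-⅔ + 5) = -5 + 13/3 = -⅔ ≈ -0.66667)
x(T) = 2*T/(5 + T) (x(T) = (2*T)/(5 + T) = 2*T/(5 + T))
(F((3*x(-4))*3, -3)*(-7))*o = ((((3*(2*(-4)/(5 - 4)))*3)*(-3))*(-7))*(-⅔) = ((((3*(2*(-4)/1))*3)*(-3))*(-7))*(-⅔) = ((((3*(2*(-4)*1))*3)*(-3))*(-7))*(-⅔) = ((((3*(-8))*3)*(-3))*(-7))*(-⅔) = ((-24*3*(-3))*(-7))*(-⅔) = (-72*(-3)*(-7))*(-⅔) = (216*(-7))*(-⅔) = -1512*(-⅔) = 1008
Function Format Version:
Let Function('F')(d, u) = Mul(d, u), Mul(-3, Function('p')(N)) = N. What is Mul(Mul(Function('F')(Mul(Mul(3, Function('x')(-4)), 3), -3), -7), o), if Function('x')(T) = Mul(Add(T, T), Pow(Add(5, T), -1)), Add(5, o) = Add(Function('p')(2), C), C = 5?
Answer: 1008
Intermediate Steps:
Function('p')(N) = Mul(Rational(-1, 3), N)
o = Rational(-2, 3) (o = Add(-5, Add(Mul(Rational(-1, 3), 2), 5)) = Add(-5, Add(Rational(-2, 3), 5)) = Add(-5, Rational(13, 3)) = Rational(-2, 3) ≈ -0.66667)
Function('x')(T) = Mul(2, T, Pow(Add(5, T), -1)) (Function('x')(T) = Mul(Mul(2, T), Pow(Add(5, T), -1)) = Mul(2, T, Pow(Add(5, T), -1)))
Mul(Mul(Function('F')(Mul(Mul(3, Function('x')(-4)), 3), -3), -7), o) = Mul(Mul(Mul(Mul(Mul(3, Mul(2, -4, Pow(Add(5, -4), -1))), 3), -3), -7), Rational(-2, 3)) = Mul(Mul(Mul(Mul(Mul(3, Mul(2, -4, Pow(1, -1))), 3), -3), -7), Rational(-2, 3)) = Mul(Mul(Mul(Mul(Mul(3, Mul(2, -4, 1)), 3), -3), -7), Rational(-2, 3)) = Mul(Mul(Mul(Mul(Mul(3, -8), 3), -3), -7), Rational(-2, 3)) = Mul(Mul(Mul(Mul(-24, 3), -3), -7), Rational(-2, 3)) = Mul(Mul(Mul(-72, -3), -7), Rational(-2, 3)) = Mul(Mul(216, -7), Rational(-2, 3)) = Mul(-1512, Rational(-2, 3)) = 1008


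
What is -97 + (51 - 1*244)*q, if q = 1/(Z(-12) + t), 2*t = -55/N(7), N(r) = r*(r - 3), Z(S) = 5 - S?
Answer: -97817/897 ≈ -109.05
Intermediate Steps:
N(r) = r*(-3 + r)
t = -55/56 (t = (-55*1/(7*(-3 + 7)))/2 = (-55/(7*4))/2 = (-55/28)/2 = (-55*1/28)/2 = (½)*(-55/28) = -55/56 ≈ -0.98214)
q = 56/897 (q = 1/((5 - 1*(-12)) - 55/56) = 1/((5 + 12) - 55/56) = 1/(17 - 55/56) = 1/(897/56) = 56/897 ≈ 0.062430)
-97 + (51 - 1*244)*q = -97 + (51 - 1*244)*(56/897) = -97 + (51 - 244)*(56/897) = -97 - 193*56/897 = -97 - 10808/897 = -97817/897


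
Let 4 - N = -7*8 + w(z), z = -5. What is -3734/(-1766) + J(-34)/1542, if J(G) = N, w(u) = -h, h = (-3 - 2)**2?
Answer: 2953969/1361586 ≈ 2.1695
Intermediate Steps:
h = 25 (h = (-5)**2 = 25)
w(u) = -25 (w(u) = -1*25 = -25)
N = 85 (N = 4 - (-7*8 - 25) = 4 - (-56 - 25) = 4 - 1*(-81) = 4 + 81 = 85)
J(G) = 85
-3734/(-1766) + J(-34)/1542 = -3734/(-1766) + 85/1542 = -3734*(-1/1766) + 85*(1/1542) = 1867/883 + 85/1542 = 2953969/1361586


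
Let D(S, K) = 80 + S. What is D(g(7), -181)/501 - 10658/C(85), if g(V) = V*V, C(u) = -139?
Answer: 1785863/23213 ≈ 76.934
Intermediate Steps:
g(V) = V²
D(g(7), -181)/501 - 10658/C(85) = (80 + 7²)/501 - 10658/(-139) = (80 + 49)*(1/501) - 10658*(-1/139) = 129*(1/501) + 10658/139 = 43/167 + 10658/139 = 1785863/23213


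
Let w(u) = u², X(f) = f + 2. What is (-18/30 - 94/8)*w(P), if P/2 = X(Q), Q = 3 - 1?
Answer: -3952/5 ≈ -790.40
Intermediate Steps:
Q = 2
X(f) = 2 + f
P = 8 (P = 2*(2 + 2) = 2*4 = 8)
(-18/30 - 94/8)*w(P) = (-18/30 - 94/8)*8² = (-18*1/30 - 94*⅛)*64 = (-⅗ - 47/4)*64 = -247/20*64 = -3952/5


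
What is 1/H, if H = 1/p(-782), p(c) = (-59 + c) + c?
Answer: -1623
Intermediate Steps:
p(c) = -59 + 2*c
H = -1/1623 (H = 1/(-59 + 2*(-782)) = 1/(-59 - 1564) = 1/(-1623) = -1/1623 ≈ -0.00061614)
1/H = 1/(-1/1623) = -1623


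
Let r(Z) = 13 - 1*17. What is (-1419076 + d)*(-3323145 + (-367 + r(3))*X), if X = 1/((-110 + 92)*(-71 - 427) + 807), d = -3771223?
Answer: 168531345026139634/9771 ≈ 1.7248e+13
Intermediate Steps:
X = 1/9771 (X = 1/(-18*(-498) + 807) = 1/(8964 + 807) = 1/9771 ≈ 0.00010234)
r(Z) = -4 (r(Z) = 13 - 17 = -4)
(-1419076 + d)*(-3323145 + (-367 + r(3))*X) = (-1419076 - 3771223)*(-3323145 + (-367 - 4)*(1/9771)) = -5190299*(-3323145 - 371*1/9771) = -5190299*(-3323145 - 371/9771) = -5190299*(-32470450166/9771) = 168531345026139634/9771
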